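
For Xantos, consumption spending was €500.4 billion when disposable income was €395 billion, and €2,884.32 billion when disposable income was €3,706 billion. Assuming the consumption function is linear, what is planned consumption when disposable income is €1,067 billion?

C = 984.24

MPC = (2884.32 − 500.4)/(3706 − 395) = 2383.92/3311 = 0.72
a = 500.4 − 0.72(395) = 500.4 − 284.4 = 216
C = 216 + 0.72(1067) = 216 + 768.24 = 984.24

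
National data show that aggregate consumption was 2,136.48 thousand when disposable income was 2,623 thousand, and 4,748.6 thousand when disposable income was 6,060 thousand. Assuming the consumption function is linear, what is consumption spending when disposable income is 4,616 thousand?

MPC = (4748.6 − 2136.48)/(6060 − 2623) = 2612.12/3437 = 0.76
a = 2136.48 − 0.76(2623) = 2136.48 − 1993.48 = 143
C = 143 + 0.76(4616) = 143 + 3508.16 = 3651.16

C = 3651.16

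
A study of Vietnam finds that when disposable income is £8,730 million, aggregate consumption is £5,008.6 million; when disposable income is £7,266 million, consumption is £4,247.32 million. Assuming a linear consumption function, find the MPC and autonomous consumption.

MPC = ΔC/ΔY = (5008.6 − 4247.32)/(8730 − 7266) = 761.28/1464 = 0.52
a = C − MPC·Y = 4247.32 − 0.52(7266) = 4247.32 − 3778.32 = 469

MPC = 0.52; a = 469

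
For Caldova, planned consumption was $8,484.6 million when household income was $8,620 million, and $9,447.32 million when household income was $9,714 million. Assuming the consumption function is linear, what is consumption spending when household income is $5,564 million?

C = 5795.32

MPC = (9447.32 − 8484.6)/(9714 − 8620) = 962.72/1094 = 0.88
a = 8484.6 − 0.88(8620) = 8484.6 − 7585.6 = 899
C = 899 + 0.88(5564) = 899 + 4896.32 = 5795.32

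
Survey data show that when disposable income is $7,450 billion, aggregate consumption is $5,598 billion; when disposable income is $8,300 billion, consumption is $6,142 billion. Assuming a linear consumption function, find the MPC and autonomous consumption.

MPC = 0.64; a = 830

MPC = ΔC/ΔY = (6142 − 5598)/(8300 − 7450) = 544/850 = 0.64
a = C − MPC·Y = 5598 − 0.64(7450) = 5598 − 4768 = 830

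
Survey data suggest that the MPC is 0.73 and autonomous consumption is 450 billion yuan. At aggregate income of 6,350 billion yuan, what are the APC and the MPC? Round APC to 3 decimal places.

MPC = 0.73 (the slope of the consumption function)
C = 450 + 0.73(6350) = 5085.5, so APC = 5085.5/6350 = 0.801

APC = 0.801; MPC = 0.73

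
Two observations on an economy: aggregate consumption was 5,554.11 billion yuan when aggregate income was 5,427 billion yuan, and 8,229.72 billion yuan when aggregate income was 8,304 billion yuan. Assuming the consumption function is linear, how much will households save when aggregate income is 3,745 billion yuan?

S = -244.85

MPC = (8229.72 − 5554.11)/(8304 − 5427) = 2675.61/2877 = 0.93
a = 5554.11 − 0.93(5427) = 5554.11 − 5047.11 = 507
C = 507 + 0.93(3745) = 3989.85
S = 3745 − 3989.85 = -244.85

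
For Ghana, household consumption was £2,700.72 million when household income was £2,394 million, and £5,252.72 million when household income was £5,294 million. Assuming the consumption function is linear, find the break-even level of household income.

MPC = (5252.72 − 2700.72)/(5294 − 2394) = 2552/2900 = 0.88
a = 2700.72 − 0.88(2394) = 2700.72 − 2106.72 = 594
Break-even: Y = a/(1−MPC) = 594/0.12 = 4950

Y = 4950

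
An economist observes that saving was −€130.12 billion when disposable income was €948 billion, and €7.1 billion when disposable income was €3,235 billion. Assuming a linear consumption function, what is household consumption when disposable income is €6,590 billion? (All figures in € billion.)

C = 6381.6

MPS = ΔS/ΔY = (7.1 − (-130.12))/(3235 − 948) = 137.22/2287 = 0.06
MPC = 1 − MPS = 0.94
Autonomous saving = -130.12 − 0.06(948) = -187, so a = 187
C = 187 + 0.94(6590) = 187 + 6194.6 = 6381.6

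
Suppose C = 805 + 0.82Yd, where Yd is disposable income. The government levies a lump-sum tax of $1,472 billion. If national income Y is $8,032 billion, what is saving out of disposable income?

Yd = Y − T = 8032 − 1472 = 6560
C = 805 + 0.82(6560) = 805 + 5379.2 = 6184.2
S = Yd − C = 6560 − 6184.2 = 375.8

S = 375.8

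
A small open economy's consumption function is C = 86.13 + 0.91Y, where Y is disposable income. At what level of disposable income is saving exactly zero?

At break-even, C = Y: 86.13 + 0.91Y = Y
0.09Y = 86.13, so Y = 86.13/0.09 = 957

Y = 957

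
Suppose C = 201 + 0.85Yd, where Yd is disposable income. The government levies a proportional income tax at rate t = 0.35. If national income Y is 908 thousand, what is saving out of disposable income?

S = -112.47

Yd = (1 − 0.35)(908) = 0.65(908) = 590.2
C = 201 + 0.85(590.2) = 201 + 501.67 = 702.67
S = Yd − C = 590.2 − 702.67 = -112.47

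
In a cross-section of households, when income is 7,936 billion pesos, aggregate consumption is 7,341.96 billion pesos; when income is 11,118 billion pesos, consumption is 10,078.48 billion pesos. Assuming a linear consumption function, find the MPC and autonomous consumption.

MPC = 0.86; a = 517

MPC = ΔC/ΔY = (10078.48 − 7341.96)/(11118 − 7936) = 2736.52/3182 = 0.86
a = C − MPC·Y = 7341.96 − 0.86(7936) = 7341.96 − 6824.96 = 517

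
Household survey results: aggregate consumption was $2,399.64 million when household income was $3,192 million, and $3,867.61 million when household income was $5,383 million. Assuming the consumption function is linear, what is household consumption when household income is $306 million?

C = 466.02

MPC = (3867.61 − 2399.64)/(5383 − 3192) = 1467.97/2191 = 0.67
a = 2399.64 − 0.67(3192) = 2399.64 − 2138.64 = 261
C = 261 + 0.67(306) = 261 + 205.02 = 466.02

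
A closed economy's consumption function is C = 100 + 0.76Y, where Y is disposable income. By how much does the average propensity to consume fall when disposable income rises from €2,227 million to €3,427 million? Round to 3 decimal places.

ΔAPC = 0.016

At Y = 2227: C = 100 + 0.76(2227) = 1792.52, APC = 1792.52/2227 = 0.8049
At Y = 3427: C = 2704.52, APC = 2704.52/3427 = 0.7892
Fall in APC = 0.8049 − 0.7892 = 0.0157 ≈ 0.016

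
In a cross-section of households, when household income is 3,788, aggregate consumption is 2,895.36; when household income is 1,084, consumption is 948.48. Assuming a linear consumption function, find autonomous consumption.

MPC = ΔC/ΔY = (2895.36 − 948.48)/(3788 − 1084) = 1946.88/2704 = 0.72
a = C − MPC·Y = 948.48 − 0.72(1084) = 948.48 − 780.48 = 168

a = 168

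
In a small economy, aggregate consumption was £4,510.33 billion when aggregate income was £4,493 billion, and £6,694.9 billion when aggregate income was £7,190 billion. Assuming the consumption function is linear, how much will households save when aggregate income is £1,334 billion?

S = -617.54

MPC = (6694.9 − 4510.33)/(7190 − 4493) = 2184.57/2697 = 0.81
a = 4510.33 − 0.81(4493) = 4510.33 − 3639.33 = 871
C = 871 + 0.81(1334) = 1951.54
S = 1334 − 1951.54 = -617.54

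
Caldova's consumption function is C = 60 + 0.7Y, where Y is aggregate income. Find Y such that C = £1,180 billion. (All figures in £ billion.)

Y = 1600

60 + 0.7Y = 1180
0.7Y = 1120, so Y = 1120/0.7 = 1600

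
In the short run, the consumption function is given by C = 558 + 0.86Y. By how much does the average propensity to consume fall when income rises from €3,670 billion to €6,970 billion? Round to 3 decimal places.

ΔAPC = 0.072

At Y = 3670: C = 558 + 0.86(3670) = 3714.2, APC = 3714.2/3670 = 1.0120
At Y = 6970: C = 6552.2, APC = 6552.2/6970 = 0.9401
Fall in APC = 1.0120 − 0.9401 = 0.0719 ≈ 0.072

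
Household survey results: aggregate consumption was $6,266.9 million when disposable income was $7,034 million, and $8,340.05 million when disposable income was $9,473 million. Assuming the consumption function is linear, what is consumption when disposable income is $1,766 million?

C = 1789.1

MPC = (8340.05 − 6266.9)/(9473 − 7034) = 2073.15/2439 = 0.85
a = 6266.9 − 0.85(7034) = 6266.9 − 5978.9 = 288
C = 288 + 0.85(1766) = 288 + 1501.1 = 1789.1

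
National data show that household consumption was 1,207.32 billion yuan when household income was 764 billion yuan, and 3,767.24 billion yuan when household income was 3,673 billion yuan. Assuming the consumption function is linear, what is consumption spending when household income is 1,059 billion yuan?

MPC = (3767.24 − 1207.32)/(3673 − 764) = 2559.92/2909 = 0.88
a = 1207.32 − 0.88(764) = 1207.32 − 672.32 = 535
C = 535 + 0.88(1059) = 535 + 931.92 = 1466.92

C = 1466.92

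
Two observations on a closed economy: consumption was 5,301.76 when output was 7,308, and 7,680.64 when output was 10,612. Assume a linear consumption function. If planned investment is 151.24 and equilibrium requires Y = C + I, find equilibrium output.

Y = 683

MPC = (7680.64 − 5301.76)/(10612 − 7308) = 2378.88/3304 = 0.72
a = 5301.76 − 0.72(7308) = 40
Equilibrium: Y = 40 + 0.72Y + 151.24
0.28Y = 191.24, so Y = 191.24/0.28 = 683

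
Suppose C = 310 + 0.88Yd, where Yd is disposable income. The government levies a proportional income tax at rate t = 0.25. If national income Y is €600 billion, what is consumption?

C = 706

Yd = (1 − 0.25)(600) = 0.75(600) = 450
C = 310 + 0.88(450) = 310 + 396 = 706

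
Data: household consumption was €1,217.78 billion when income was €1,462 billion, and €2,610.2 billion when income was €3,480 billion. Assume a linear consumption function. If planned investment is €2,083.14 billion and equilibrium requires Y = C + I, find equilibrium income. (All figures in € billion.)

Y = 7394

MPC = (2610.2 − 1217.78)/(3480 − 1462) = 1392.42/2018 = 0.69
a = 1217.78 − 0.69(1462) = 209
Equilibrium: Y = 209 + 0.69Y + 2083.14
0.31Y = 2292.14, so Y = 2292.14/0.31 = 7394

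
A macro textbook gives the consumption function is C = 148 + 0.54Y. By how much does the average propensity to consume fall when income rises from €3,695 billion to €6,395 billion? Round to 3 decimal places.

At Y = 3695: C = 148 + 0.54(3695) = 2143.3, APC = 2143.3/3695 = 0.5801
At Y = 6395: C = 3601.3, APC = 3601.3/6395 = 0.5631
Fall in APC = 0.5801 − 0.5631 = 0.017

ΔAPC = 0.017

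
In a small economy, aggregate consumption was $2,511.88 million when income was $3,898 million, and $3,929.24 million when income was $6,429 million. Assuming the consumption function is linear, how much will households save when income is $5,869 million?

S = 2253.36

MPC = (3929.24 − 2511.88)/(6429 − 3898) = 1417.36/2531 = 0.56
a = 2511.88 − 0.56(3898) = 2511.88 − 2182.88 = 329
C = 329 + 0.56(5869) = 3615.64
S = 5869 − 3615.64 = 2253.36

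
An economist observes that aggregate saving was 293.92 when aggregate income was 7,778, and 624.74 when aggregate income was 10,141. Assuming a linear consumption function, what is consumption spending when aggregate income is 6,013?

C = 5966.18

MPS = ΔS/ΔY = (624.74 − 293.92)/(10141 − 7778) = 330.82/2363 = 0.14
MPC = 1 − MPS = 0.86
Autonomous saving = 293.92 − 0.14(7778) = -795, so a = 795
C = 795 + 0.86(6013) = 795 + 5171.18 = 5966.18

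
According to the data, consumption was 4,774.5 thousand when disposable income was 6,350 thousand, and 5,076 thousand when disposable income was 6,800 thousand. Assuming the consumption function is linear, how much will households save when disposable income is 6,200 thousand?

S = 1526

MPC = (5076 − 4774.5)/(6800 − 6350) = 301.5/450 = 0.67
a = 4774.5 − 0.67(6350) = 4774.5 − 4254.5 = 520
C = 520 + 0.67(6200) = 4674
S = 6200 − 4674 = 1526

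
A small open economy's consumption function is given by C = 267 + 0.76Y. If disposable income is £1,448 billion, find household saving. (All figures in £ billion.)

S = 80.52

C = 267 + 0.76(1448) = 267 + 1100.48 = 1367.48
S = Y − C = 1448 − 1367.48 = 80.52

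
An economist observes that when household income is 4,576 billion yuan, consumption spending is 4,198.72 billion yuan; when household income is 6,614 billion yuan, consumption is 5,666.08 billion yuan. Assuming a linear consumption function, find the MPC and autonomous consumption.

MPC = 0.72; a = 904

MPC = ΔC/ΔY = (5666.08 − 4198.72)/(6614 − 4576) = 1467.36/2038 = 0.72
a = C − MPC·Y = 4198.72 − 0.72(4576) = 4198.72 − 3294.72 = 904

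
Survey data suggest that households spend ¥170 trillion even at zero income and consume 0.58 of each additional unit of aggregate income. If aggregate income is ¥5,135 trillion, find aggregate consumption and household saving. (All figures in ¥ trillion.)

C = 3148.3; S = 1986.7

C = 170 + 0.58(5135) = 170 + 2978.3 = 3148.3
S = Y − C = 5135 − 3148.3 = 1986.7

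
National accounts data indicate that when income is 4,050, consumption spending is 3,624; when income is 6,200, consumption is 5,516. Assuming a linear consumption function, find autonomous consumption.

MPC = ΔC/ΔY = (5516 − 3624)/(6200 − 4050) = 1892/2150 = 0.88
a = C − MPC·Y = 3624 − 0.88(4050) = 3624 − 3564 = 60

a = 60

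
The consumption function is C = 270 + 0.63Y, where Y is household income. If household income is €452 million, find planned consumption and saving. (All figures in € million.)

C = 270 + 0.63(452) = 270 + 284.76 = 554.76
S = Y − C = 452 − 554.76 = -102.76

C = 554.76; S = -102.76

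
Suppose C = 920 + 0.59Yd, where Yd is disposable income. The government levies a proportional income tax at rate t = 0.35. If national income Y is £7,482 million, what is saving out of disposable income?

S = 1073.953

Yd = (1 − 0.35)(7482) = 0.65(7482) = 4863.3
C = 920 + 0.59(4863.3) = 920 + 2869.347 = 3789.347
S = Yd − C = 4863.3 − 3789.347 = 1073.953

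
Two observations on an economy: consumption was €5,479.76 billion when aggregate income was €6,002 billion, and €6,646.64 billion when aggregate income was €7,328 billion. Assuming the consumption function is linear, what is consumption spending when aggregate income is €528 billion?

C = 662.64

MPC = (6646.64 − 5479.76)/(7328 − 6002) = 1166.88/1326 = 0.88
a = 5479.76 − 0.88(6002) = 5479.76 − 5281.76 = 198
C = 198 + 0.88(528) = 198 + 464.64 = 662.64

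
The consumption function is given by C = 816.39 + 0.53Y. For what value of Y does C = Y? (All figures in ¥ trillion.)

At break-even, C = Y: 816.39 + 0.53Y = Y
0.47Y = 816.39, so Y = 816.39/0.47 = 1737

Y = 1737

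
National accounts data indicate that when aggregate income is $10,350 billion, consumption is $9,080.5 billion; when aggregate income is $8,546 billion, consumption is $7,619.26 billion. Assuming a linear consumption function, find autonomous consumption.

MPC = ΔC/ΔY = (9080.5 − 7619.26)/(10350 − 8546) = 1461.24/1804 = 0.81
a = C − MPC·Y = 7619.26 − 0.81(8546) = 7619.26 − 6922.26 = 697

a = 697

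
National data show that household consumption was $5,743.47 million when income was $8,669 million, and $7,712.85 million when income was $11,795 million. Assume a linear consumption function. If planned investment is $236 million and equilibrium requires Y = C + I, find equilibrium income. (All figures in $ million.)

Y = 1400

MPC = (7712.85 − 5743.47)/(11795 − 8669) = 1969.38/3126 = 0.63
a = 5743.47 − 0.63(8669) = 282
Equilibrium: Y = 282 + 0.63Y + 236
0.37Y = 518, so Y = 518/0.37 = 1400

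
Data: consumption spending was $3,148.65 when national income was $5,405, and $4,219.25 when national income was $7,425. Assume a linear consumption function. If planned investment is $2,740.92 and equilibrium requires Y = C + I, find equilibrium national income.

Y = 6436

MPC = (4219.25 − 3148.65)/(7425 − 5405) = 1070.6/2020 = 0.53
a = 3148.65 − 0.53(5405) = 284
Equilibrium: Y = 284 + 0.53Y + 2740.92
0.47Y = 3024.92, so Y = 3024.92/0.47 = 6436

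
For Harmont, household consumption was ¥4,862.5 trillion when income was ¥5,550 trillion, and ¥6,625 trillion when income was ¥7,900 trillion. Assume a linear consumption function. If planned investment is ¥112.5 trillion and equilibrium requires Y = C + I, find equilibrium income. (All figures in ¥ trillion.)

Y = 3250

MPC = (6625 − 4862.5)/(7900 − 5550) = 1762.5/2350 = 0.75
a = 4862.5 − 0.75(5550) = 700
Equilibrium: Y = 700 + 0.75Y + 112.5
0.25Y = 812.5, so Y = 812.5/0.25 = 3250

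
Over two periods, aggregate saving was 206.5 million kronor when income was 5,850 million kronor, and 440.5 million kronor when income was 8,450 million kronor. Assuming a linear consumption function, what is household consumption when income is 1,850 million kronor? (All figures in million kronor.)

C = 2003.5

MPS = ΔS/ΔY = (440.5 − 206.5)/(8450 − 5850) = 234/2600 = 0.09
MPC = 1 − MPS = 0.91
Autonomous saving = 206.5 − 0.09(5850) = -320, so a = 320
C = 320 + 0.91(1850) = 320 + 1683.5 = 2003.5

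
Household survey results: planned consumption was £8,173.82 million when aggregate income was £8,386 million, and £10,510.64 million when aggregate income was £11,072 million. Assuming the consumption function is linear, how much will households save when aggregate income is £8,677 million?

S = 250.01

MPC = (10510.64 − 8173.82)/(11072 − 8386) = 2336.82/2686 = 0.87
a = 8173.82 − 0.87(8386) = 8173.82 − 7295.82 = 878
C = 878 + 0.87(8677) = 8426.99
S = 8677 − 8426.99 = 250.01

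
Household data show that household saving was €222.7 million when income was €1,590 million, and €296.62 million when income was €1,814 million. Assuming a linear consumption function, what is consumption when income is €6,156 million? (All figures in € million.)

MPS = ΔS/ΔY = (296.62 − 222.7)/(1814 − 1590) = 73.92/224 = 0.33
MPC = 1 − MPS = 0.67
Autonomous saving = 222.7 − 0.33(1590) = -302, so a = 302
C = 302 + 0.67(6156) = 302 + 4124.52 = 4426.52

C = 4426.52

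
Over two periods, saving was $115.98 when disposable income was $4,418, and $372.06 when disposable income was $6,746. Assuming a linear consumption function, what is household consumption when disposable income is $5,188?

C = 4987.32

MPS = ΔS/ΔY = (372.06 − 115.98)/(6746 − 4418) = 256.08/2328 = 0.11
MPC = 1 − MPS = 0.89
Autonomous saving = 115.98 − 0.11(4418) = -370, so a = 370
C = 370 + 0.89(5188) = 370 + 4617.32 = 4987.32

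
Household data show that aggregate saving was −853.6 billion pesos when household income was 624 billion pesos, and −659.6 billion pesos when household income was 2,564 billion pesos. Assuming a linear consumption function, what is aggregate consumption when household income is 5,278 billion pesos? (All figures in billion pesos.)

C = 5666.2

MPS = ΔS/ΔY = (-659.6 − (-853.6))/(2564 − 624) = 194/1940 = 0.1
MPC = 1 − MPS = 0.9
Autonomous saving = -853.6 − 0.1(624) = -916, so a = 916
C = 916 + 0.9(5278) = 916 + 4750.2 = 5666.2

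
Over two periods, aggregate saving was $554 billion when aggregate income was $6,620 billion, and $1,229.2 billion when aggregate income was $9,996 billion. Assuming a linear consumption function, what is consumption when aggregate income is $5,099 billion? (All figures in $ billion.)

MPS = ΔS/ΔY = (1229.2 − 554)/(9996 − 6620) = 675.2/3376 = 0.2
MPC = 1 − MPS = 0.8
Autonomous saving = 554 − 0.2(6620) = -770, so a = 770
C = 770 + 0.8(5099) = 770 + 4079.2 = 4849.2

C = 4849.2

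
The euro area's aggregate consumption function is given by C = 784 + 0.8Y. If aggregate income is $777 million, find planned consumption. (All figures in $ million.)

C = 784 + 0.8(777) = 784 + 621.6 = 1405.6

C = 1405.6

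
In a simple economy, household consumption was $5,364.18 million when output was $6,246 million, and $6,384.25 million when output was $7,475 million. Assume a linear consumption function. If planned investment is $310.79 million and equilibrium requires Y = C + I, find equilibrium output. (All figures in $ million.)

MPC = (6384.25 − 5364.18)/(7475 − 6246) = 1020.07/1229 = 0.83
a = 5364.18 − 0.83(6246) = 180
Equilibrium: Y = 180 + 0.83Y + 310.79
0.17Y = 490.79, so Y = 490.79/0.17 = 2887

Y = 2887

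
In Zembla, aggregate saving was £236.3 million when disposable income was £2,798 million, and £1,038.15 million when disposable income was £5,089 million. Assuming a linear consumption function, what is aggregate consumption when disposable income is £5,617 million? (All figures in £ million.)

MPS = ΔS/ΔY = (1038.15 − 236.3)/(5089 − 2798) = 801.85/2291 = 0.35
MPC = 1 − MPS = 0.65
Autonomous saving = 236.3 − 0.35(2798) = -743, so a = 743
C = 743 + 0.65(5617) = 743 + 3651.05 = 4394.05

C = 4394.05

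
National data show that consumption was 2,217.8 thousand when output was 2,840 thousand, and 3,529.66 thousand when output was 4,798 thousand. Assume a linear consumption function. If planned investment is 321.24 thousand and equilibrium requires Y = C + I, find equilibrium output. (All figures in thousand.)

MPC = (3529.66 − 2217.8)/(4798 − 2840) = 1311.86/1958 = 0.67
a = 2217.8 − 0.67(2840) = 315
Equilibrium: Y = 315 + 0.67Y + 321.24
0.33Y = 636.24, so Y = 636.24/0.33 = 1928

Y = 1928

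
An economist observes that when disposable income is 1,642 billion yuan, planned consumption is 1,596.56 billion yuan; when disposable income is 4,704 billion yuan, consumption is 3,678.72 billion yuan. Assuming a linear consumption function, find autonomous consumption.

MPC = ΔC/ΔY = (3678.72 − 1596.56)/(4704 − 1642) = 2082.16/3062 = 0.68
a = C − MPC·Y = 1596.56 − 0.68(1642) = 1596.56 − 1116.56 = 480

a = 480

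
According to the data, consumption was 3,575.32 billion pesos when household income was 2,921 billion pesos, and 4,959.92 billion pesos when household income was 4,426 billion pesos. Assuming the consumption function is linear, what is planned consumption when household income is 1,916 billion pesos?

C = 2650.72

MPC = (4959.92 − 3575.32)/(4426 − 2921) = 1384.6/1505 = 0.92
a = 3575.32 − 0.92(2921) = 3575.32 − 2687.32 = 888
C = 888 + 0.92(1916) = 888 + 1762.72 = 2650.72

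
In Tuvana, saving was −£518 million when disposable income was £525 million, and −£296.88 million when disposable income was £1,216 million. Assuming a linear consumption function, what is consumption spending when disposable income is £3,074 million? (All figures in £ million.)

C = 2776.32

MPS = ΔS/ΔY = (-296.88 − (-518))/(1216 − 525) = 221.12/691 = 0.32
MPC = 1 − MPS = 0.68
Autonomous saving = -518 − 0.32(525) = -686, so a = 686
C = 686 + 0.68(3074) = 686 + 2090.32 = 2776.32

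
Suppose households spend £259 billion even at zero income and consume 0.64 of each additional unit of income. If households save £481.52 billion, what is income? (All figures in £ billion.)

Y = 2057

S = Y − C = -259 + 0.36Y
-259 + 0.36Y = 481.52, so 0.36Y = 740.52 and Y = 2057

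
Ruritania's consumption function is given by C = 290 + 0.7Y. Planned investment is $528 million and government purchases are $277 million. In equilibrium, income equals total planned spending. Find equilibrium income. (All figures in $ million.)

Y = 3650

Y = C + I + G = 290 + 0.7Y + 528 + 277
Y − 0.7Y = 1095
0.3Y = 1095, so Y = 1095/0.3 = 3650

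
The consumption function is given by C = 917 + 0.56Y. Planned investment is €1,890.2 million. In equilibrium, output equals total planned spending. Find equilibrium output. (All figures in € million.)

Y = C + I = 917 + 0.56Y + 1890.2
Y − 0.56Y = 2807.2
0.44Y = 2807.2, so Y = 2807.2/0.44 = 6380

Y = 6380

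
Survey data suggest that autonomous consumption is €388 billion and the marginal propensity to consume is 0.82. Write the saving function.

S = Y − C = Y − (388 + 0.82Y) = -388 + (1 − 0.82)Y

S = -388 + 0.18Y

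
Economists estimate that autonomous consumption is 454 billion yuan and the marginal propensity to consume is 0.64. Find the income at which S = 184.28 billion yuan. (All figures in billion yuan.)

S = Y − C = -454 + 0.36Y
-454 + 0.36Y = 184.28, so 0.36Y = 638.28 and Y = 1773

Y = 1773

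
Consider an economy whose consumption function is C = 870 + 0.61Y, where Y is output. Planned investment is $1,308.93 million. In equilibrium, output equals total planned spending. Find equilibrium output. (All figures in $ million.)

Y = 5587

Y = C + I = 870 + 0.61Y + 1308.93
Y − 0.61Y = 2178.93
0.39Y = 2178.93, so Y = 2178.93/0.39 = 5587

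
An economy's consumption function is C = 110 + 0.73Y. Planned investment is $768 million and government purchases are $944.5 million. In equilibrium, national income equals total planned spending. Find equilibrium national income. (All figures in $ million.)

Y = 6750

Y = C + I + G = 110 + 0.73Y + 768 + 944.5
Y − 0.73Y = 1822.5
0.27Y = 1822.5, so Y = 1822.5/0.27 = 6750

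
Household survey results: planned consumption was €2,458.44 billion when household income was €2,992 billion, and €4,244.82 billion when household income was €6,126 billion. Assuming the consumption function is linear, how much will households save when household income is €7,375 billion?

S = 2418.25

MPC = (4244.82 − 2458.44)/(6126 − 2992) = 1786.38/3134 = 0.57
a = 2458.44 − 0.57(2992) = 2458.44 − 1705.44 = 753
C = 753 + 0.57(7375) = 4956.75
S = 7375 − 4956.75 = 2418.25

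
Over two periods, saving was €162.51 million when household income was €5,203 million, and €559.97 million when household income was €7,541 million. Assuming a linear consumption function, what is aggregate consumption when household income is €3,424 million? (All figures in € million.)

MPS = ΔS/ΔY = (559.97 − 162.51)/(7541 − 5203) = 397.46/2338 = 0.17
MPC = 1 − MPS = 0.83
Autonomous saving = 162.51 − 0.17(5203) = -722, so a = 722
C = 722 + 0.83(3424) = 722 + 2841.92 = 3563.92

C = 3563.92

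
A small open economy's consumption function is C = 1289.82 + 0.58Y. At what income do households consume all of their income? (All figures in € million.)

Y = 3071

At break-even, C = Y: 1289.82 + 0.58Y = Y
0.42Y = 1289.82, so Y = 1289.82/0.42 = 3071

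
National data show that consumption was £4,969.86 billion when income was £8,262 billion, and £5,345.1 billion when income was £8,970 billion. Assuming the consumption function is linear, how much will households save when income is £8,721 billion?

S = 3507.87

MPC = (5345.1 − 4969.86)/(8970 − 8262) = 375.24/708 = 0.53
a = 4969.86 − 0.53(8262) = 4969.86 − 4378.86 = 591
C = 591 + 0.53(8721) = 5213.13
S = 8721 − 5213.13 = 3507.87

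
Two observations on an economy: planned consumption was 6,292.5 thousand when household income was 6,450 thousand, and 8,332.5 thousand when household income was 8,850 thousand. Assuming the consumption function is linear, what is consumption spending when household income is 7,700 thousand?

MPC = (8332.5 − 6292.5)/(8850 − 6450) = 2040/2400 = 0.85
a = 6292.5 − 0.85(6450) = 6292.5 − 5482.5 = 810
C = 810 + 0.85(7700) = 810 + 6545 = 7355

C = 7355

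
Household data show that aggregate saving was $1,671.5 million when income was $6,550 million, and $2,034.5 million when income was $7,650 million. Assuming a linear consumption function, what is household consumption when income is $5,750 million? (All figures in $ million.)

C = 4342.5

MPS = ΔS/ΔY = (2034.5 − 1671.5)/(7650 − 6550) = 363/1100 = 0.33
MPC = 1 − MPS = 0.67
Autonomous saving = 1671.5 − 0.33(6550) = -490, so a = 490
C = 490 + 0.67(5750) = 490 + 3852.5 = 4342.5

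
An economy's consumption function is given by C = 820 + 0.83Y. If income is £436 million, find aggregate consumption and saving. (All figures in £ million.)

C = 820 + 0.83(436) = 820 + 361.88 = 1181.88
S = Y − C = 436 − 1181.88 = -745.88

C = 1181.88; S = -745.88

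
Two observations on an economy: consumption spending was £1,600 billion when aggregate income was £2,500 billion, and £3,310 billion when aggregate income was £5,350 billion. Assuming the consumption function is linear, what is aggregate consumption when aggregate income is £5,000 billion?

MPC = (3310 − 1600)/(5350 − 2500) = 1710/2850 = 0.6
a = 1600 − 0.6(2500) = 1600 − 1500 = 100
C = 100 + 0.6(5000) = 100 + 3000 = 3100

C = 3100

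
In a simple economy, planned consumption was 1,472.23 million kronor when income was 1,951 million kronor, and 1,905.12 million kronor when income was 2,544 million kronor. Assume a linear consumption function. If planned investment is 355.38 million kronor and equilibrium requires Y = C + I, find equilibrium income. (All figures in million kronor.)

MPC = (1905.12 − 1472.23)/(2544 − 1951) = 432.89/593 = 0.73
a = 1472.23 − 0.73(1951) = 48
Equilibrium: Y = 48 + 0.73Y + 355.38
0.27Y = 403.38, so Y = 403.38/0.27 = 1494

Y = 1494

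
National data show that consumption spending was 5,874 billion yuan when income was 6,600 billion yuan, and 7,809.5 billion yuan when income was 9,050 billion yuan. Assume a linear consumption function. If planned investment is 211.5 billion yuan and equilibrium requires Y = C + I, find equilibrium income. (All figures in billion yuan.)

Y = 4150

MPC = (7809.5 − 5874)/(9050 − 6600) = 1935.5/2450 = 0.79
a = 5874 − 0.79(6600) = 660
Equilibrium: Y = 660 + 0.79Y + 211.5
0.21Y = 871.5, so Y = 871.5/0.21 = 4150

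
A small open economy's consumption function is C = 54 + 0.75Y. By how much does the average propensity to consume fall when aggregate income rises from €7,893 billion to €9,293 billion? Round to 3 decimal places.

At Y = 7893: C = 54 + 0.75(7893) = 5973.75, APC = 5973.75/7893 = 0.7568
At Y = 9293: C = 7023.75, APC = 7023.75/9293 = 0.7558
Fall in APC = 0.7568 − 0.7558 = 0.001

ΔAPC = 0.001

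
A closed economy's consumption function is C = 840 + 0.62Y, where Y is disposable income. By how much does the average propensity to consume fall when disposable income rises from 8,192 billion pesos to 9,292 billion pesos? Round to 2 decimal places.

At Y = 8192: C = 840 + 0.62(8192) = 5919.04, APC = 5919.04/8192 = 0.723
At Y = 9292: C = 6601.04, APC = 6601.04/9292 = 0.710
Fall in APC = 0.723 − 0.710 = 0.013 ≈ 0.01

ΔAPC = 0.01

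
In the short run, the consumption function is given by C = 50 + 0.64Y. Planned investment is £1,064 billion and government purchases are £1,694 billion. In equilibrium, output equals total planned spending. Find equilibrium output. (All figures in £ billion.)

Y = C + I + G = 50 + 0.64Y + 1064 + 1694
Y − 0.64Y = 2808
0.36Y = 2808, so Y = 2808/0.36 = 7800

Y = 7800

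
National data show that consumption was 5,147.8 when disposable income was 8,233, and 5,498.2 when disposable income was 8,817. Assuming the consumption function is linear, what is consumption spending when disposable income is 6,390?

MPC = (5498.2 − 5147.8)/(8817 − 8233) = 350.4/584 = 0.6
a = 5147.8 − 0.6(8233) = 5147.8 − 4939.8 = 208
C = 208 + 0.6(6390) = 208 + 3834 = 4042

C = 4042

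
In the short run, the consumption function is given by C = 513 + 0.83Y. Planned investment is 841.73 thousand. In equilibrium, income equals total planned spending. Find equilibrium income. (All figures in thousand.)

Y = C + I = 513 + 0.83Y + 841.73
Y − 0.83Y = 1354.73
0.17Y = 1354.73, so Y = 1354.73/0.17 = 7969

Y = 7969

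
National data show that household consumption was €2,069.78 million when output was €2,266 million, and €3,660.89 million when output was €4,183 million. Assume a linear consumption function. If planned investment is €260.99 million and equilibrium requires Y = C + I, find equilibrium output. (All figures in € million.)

Y = 2647

MPC = (3660.89 − 2069.78)/(4183 − 2266) = 1591.11/1917 = 0.83
a = 2069.78 − 0.83(2266) = 189
Equilibrium: Y = 189 + 0.83Y + 260.99
0.17Y = 449.99, so Y = 449.99/0.17 = 2647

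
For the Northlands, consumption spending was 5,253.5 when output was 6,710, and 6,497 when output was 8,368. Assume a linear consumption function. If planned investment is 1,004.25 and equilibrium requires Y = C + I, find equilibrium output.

MPC = (6497 − 5253.5)/(8368 − 6710) = 1243.5/1658 = 0.75
a = 5253.5 − 0.75(6710) = 221
Equilibrium: Y = 221 + 0.75Y + 1004.25
0.25Y = 1225.25, so Y = 1225.25/0.25 = 4901

Y = 4901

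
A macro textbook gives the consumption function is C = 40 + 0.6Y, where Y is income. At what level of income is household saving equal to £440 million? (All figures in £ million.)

Y = 1200

S = Y − C = -40 + 0.4Y
-40 + 0.4Y = 440, so 0.4Y = 480 and Y = 1200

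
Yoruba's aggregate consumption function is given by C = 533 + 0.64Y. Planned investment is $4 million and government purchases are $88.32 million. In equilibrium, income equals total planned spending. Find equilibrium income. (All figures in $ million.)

Y = C + I + G = 533 + 0.64Y + 4 + 88.32
Y − 0.64Y = 625.32
0.36Y = 625.32, so Y = 625.32/0.36 = 1737

Y = 1737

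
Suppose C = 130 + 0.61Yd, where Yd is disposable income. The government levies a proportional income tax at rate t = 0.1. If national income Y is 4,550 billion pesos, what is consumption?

Yd = (1 − 0.1)(4550) = 0.9(4550) = 4095
C = 130 + 0.61(4095) = 130 + 2497.95 = 2627.95

C = 2627.95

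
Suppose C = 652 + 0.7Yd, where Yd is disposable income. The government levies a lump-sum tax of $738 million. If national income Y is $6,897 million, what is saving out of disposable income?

S = 1195.7

Yd = Y − T = 6897 − 738 = 6159
C = 652 + 0.7(6159) = 652 + 4311.3 = 4963.3
S = Yd − C = 6159 − 4963.3 = 1195.7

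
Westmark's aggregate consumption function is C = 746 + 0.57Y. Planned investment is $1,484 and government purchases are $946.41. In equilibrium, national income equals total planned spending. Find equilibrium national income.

Y = 7387

Y = C + I + G = 746 + 0.57Y + 1484 + 946.41
Y − 0.57Y = 3176.41
0.43Y = 3176.41, so Y = 3176.41/0.43 = 7387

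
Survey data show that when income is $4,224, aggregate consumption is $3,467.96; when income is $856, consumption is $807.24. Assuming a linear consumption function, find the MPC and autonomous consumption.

MPC = ΔC/ΔY = (3467.96 − 807.24)/(4224 − 856) = 2660.72/3368 = 0.79
a = C − MPC·Y = 807.24 − 0.79(856) = 807.24 − 676.24 = 131

MPC = 0.79; a = 131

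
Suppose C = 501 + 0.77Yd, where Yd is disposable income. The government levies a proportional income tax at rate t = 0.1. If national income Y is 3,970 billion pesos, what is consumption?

Yd = (1 − 0.1)(3970) = 0.9(3970) = 3573
C = 501 + 0.77(3573) = 501 + 2751.21 = 3252.21

C = 3252.21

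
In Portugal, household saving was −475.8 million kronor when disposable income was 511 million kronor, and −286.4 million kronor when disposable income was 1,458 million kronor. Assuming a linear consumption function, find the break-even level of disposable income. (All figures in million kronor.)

Y = 2890

MPS = ΔS/ΔY = (-286.4 − (-475.8))/(1458 − 511) = 189.4/947 = 0.2
MPC = 1 − MPS = 0.8
From S(511) = -475.8: −a + 0.2(511) = -475.8, so a = 102.2 − (-475.8) = 578
Break-even (S = 0): Y = a/MPS = 578/0.2 = 2890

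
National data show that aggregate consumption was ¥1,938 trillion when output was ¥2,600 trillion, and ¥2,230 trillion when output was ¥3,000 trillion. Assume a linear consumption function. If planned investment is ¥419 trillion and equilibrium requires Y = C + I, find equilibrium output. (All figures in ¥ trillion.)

MPC = (2230 − 1938)/(3000 − 2600) = 292/400 = 0.73
a = 1938 − 0.73(2600) = 40
Equilibrium: Y = 40 + 0.73Y + 419
0.27Y = 459, so Y = 459/0.27 = 1700

Y = 1700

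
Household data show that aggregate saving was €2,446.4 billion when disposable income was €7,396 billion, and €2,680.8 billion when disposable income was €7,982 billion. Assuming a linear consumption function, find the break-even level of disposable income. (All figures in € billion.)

MPS = ΔS/ΔY = (2680.8 − 2446.4)/(7982 − 7396) = 234.4/586 = 0.4
MPC = 1 − MPS = 0.6
From S(7396) = 2446.4: −a + 0.4(7396) = 2446.4, so a = 2958.4 − 2446.4 = 512
Break-even (S = 0): Y = a/MPS = 512/0.4 = 1280

Y = 1280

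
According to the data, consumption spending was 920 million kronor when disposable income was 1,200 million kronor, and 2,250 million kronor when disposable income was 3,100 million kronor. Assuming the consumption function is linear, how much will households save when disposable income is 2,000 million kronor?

MPC = (2250 − 920)/(3100 − 1200) = 1330/1900 = 0.7
a = 920 − 0.7(1200) = 920 − 840 = 80
C = 80 + 0.7(2000) = 1480
S = 2000 − 1480 = 520

S = 520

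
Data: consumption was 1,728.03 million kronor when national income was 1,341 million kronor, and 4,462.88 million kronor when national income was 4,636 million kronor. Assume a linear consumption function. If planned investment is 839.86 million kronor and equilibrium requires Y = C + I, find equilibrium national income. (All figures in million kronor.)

MPC = (4462.88 − 1728.03)/(4636 − 1341) = 2734.85/3295 = 0.83
a = 1728.03 − 0.83(1341) = 615
Equilibrium: Y = 615 + 0.83Y + 839.86
0.17Y = 1454.86, so Y = 1454.86/0.17 = 8558

Y = 8558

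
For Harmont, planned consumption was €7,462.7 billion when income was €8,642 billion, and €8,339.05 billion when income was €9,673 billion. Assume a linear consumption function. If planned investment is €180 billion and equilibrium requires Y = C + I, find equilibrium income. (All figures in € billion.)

Y = 1980

MPC = (8339.05 − 7462.7)/(9673 − 8642) = 876.35/1031 = 0.85
a = 7462.7 − 0.85(8642) = 117
Equilibrium: Y = 117 + 0.85Y + 180
0.15Y = 297, so Y = 297/0.15 = 1980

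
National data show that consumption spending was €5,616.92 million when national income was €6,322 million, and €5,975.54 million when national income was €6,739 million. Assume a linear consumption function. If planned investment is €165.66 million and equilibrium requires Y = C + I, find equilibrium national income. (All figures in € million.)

Y = 2469

MPC = (5975.54 − 5616.92)/(6739 − 6322) = 358.62/417 = 0.86
a = 5616.92 − 0.86(6322) = 180
Equilibrium: Y = 180 + 0.86Y + 165.66
0.14Y = 345.66, so Y = 345.66/0.14 = 2469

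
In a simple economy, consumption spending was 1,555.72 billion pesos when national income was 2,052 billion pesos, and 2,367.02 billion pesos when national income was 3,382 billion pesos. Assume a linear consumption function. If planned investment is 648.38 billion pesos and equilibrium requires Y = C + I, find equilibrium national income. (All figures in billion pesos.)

MPC = (2367.02 − 1555.72)/(3382 − 2052) = 811.3/1330 = 0.61
a = 1555.72 − 0.61(2052) = 304
Equilibrium: Y = 304 + 0.61Y + 648.38
0.39Y = 952.38, so Y = 952.38/0.39 = 2442

Y = 2442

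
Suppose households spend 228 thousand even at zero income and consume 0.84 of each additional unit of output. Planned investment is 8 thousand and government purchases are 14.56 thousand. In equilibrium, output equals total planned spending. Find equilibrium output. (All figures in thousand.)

Y = C + I + G = 228 + 0.84Y + 8 + 14.56
Y − 0.84Y = 250.56
0.16Y = 250.56, so Y = 250.56/0.16 = 1566

Y = 1566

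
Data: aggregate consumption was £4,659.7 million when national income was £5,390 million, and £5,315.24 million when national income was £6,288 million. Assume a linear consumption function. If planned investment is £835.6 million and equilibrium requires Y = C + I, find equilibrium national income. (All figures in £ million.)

MPC = (5315.24 − 4659.7)/(6288 − 5390) = 655.54/898 = 0.73
a = 4659.7 − 0.73(5390) = 725
Equilibrium: Y = 725 + 0.73Y + 835.6
0.27Y = 1560.6, so Y = 1560.6/0.27 = 5780

Y = 5780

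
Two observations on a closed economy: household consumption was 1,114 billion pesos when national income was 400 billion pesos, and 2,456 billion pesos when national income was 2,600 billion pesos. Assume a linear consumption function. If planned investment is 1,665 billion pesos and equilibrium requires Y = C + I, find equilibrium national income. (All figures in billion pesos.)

Y = 6500

MPC = (2456 − 1114)/(2600 − 400) = 1342/2200 = 0.61
a = 1114 − 0.61(400) = 870
Equilibrium: Y = 870 + 0.61Y + 1665
0.39Y = 2535, so Y = 2535/0.39 = 6500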